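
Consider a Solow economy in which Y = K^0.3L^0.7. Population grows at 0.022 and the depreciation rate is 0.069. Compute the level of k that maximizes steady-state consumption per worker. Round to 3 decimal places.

Capital per worker breaks even when investment replaces (n + δ)·k; here n + δ = 0.091.
Setting f'(k) = n+δ gives 0.3·k^(0.3−1) = 0.091, hence k_gold = (0.3/0.091)^(1/0.7) ≈ 5.4969.

k_gold ≈ 5.497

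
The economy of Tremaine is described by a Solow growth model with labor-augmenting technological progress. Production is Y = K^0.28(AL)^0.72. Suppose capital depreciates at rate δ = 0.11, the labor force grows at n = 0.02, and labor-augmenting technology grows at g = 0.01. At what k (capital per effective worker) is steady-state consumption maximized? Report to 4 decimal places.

Break-even investment rate: n + g + δ = 0.02 + 0.01 + 0.11 = 0.14.
Maximizing c = f(k) − (n+g+δ)·k gives f'(k) = n+g+δ, i.e. 0.28·k^(0.28−1) = 0.14, so k_gold = (0.28/0.14)^(1/0.72) ≈ 2.6188.

k_gold ≈ 2.6188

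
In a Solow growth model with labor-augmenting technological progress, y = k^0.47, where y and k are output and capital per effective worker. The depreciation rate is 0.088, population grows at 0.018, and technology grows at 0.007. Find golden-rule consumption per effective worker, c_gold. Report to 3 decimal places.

n + g + δ = 0.018 + 0.007 + 0.088 = 0.113.
Golden rule sets MPK = n+g+δ: 0.47·k^(0.47−1) = 0.113, so k_gold = (0.47/0.113)^(1/0.53) ≈ 14.7218.
y_gold = 14.7218^0.47 ≈ 3.5395.
c_gold = y_gold − (n+g+δ)·k_gold = 3.5395 − 0.113·14.7218 ≈ 1.8759.

c_gold ≈ 1.876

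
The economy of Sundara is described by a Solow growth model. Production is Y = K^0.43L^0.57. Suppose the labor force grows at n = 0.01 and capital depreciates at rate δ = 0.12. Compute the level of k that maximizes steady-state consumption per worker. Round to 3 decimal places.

k_gold ≈ 8.155

Break-even investment rate: n + δ = 0.01 + 0.12 = 0.13.
At the golden rule the marginal product of capital equals n+δ: 0.43·k^(0.43−1) = 0.13. Solving, k_gold = (0.43/0.13)^(1/0.57) ≈ 8.1554.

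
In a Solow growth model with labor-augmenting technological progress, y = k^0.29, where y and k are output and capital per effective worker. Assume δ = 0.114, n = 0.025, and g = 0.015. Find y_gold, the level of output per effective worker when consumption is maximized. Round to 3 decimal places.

y_gold ≈ 1.295

n + g + δ = 0.025 + 0.015 + 0.114 = 0.154.
Maximizing c = f(k) − (n+g+δ)·k gives f'(k) = n+g+δ, i.e. 0.29·k^(0.29−1) = 0.154, so k_gold = (0.29/0.154)^(1/0.71) ≈ 2.4387.
Output: y_gold = k_gold^0.29 = 2.4387^0.29 ≈ 1.2950.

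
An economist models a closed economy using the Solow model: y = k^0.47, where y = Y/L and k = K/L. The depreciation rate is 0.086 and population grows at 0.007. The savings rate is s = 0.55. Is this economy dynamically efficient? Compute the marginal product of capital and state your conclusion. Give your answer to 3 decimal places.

dynamically inefficient; MPK ≈ 0.079

Break-even investment rate: n + δ = 0.007 + 0.086 = 0.093.
Steady-state k*: s·k^0.47 = 0.093·k gives k* = (0.55/0.093)^(1/0.53) ≈ 28.6007.
MPK = 0.47·28.6007^(-0.53) ≈ 0.0795.
MPK < n+δ = 0.093, so the economy is dynamically inefficient (over-saving).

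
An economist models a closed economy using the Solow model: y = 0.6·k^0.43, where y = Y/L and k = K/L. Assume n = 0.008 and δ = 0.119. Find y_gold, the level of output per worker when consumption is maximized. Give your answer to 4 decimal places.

n + δ = 0.008 + 0.119 = 0.127.
Maximizing c = f(k) − (n+δ)·k gives f'(k) = n+δ, i.e. 0.43·0.6·k^(0.43−1) = 0.127, so k_gold = (0.43·0.6/0.127)^(1/0.57) ≈ 3.4676.
Output: y_gold = 0.6·k_gold^0.43 = 0.6·3.4676^0.43 ≈ 1.0241.

y_gold ≈ 1.0241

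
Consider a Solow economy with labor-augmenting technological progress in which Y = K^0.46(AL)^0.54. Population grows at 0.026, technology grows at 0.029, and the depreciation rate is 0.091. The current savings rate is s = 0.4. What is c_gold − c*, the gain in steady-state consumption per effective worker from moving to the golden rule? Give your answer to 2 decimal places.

Δc ≈ 0.02

Capital per effective worker breaks even when investment replaces (n + g + δ)·k; here n + g + δ = 0.146.
Current steady state (s = 0.4): k* = (0.4/0.146)^(1/0.54) ≈ 6.4650, y* = 6.4650^0.46 ≈ 2.3597, c* = (1−0.4)·2.3597 ≈ 1.4158.
At the golden rule the marginal product of capital equals n+g+δ: 0.46·k^(0.46−1) = 0.146. Solving, k_gold = (0.46/0.146)^(1/0.54) ≈ 8.3748.
y_gold = 8.3748^0.46 ≈ 2.6581, c_gold = y_gold − 0.146·k_gold ≈ 1.4354.
Gain: Δc = 1.4354 − 1.4158 ≈ 0.0195.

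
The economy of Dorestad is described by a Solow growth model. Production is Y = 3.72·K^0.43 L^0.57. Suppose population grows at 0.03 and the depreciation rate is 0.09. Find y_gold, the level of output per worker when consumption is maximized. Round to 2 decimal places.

Capital per worker breaks even when investment replaces (n + δ)·k; here n + δ = 0.12.
Golden rule sets MPK = n+δ: 0.43·3.72·k^(0.43−1) = 0.12, so k_gold = (0.43·3.72/0.12)^(1/0.57) ≈ 94.0559.
Output: y_gold = 3.72·k_gold^0.43 = 3.72·94.0559^0.43 ≈ 26.2482.

y_gold ≈ 26.25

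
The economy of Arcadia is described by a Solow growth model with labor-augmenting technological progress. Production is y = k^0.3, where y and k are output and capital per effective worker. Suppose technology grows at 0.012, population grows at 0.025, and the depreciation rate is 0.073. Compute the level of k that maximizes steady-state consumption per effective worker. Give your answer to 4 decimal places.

The effective depreciation rate is n + g + δ = 0.025 + 0.012 + 0.073 = 0.11.
At the golden rule the marginal product of capital equals n+g+δ: 0.3·k^(0.3−1) = 0.11. Solving, k_gold = (0.3/0.11)^(1/0.7) ≈ 4.1925.

k_gold ≈ 4.1925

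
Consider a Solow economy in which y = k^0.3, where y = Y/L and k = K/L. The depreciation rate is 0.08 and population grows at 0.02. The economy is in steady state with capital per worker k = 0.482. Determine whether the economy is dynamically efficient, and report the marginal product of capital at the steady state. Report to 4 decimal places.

dynamically efficient; MPK ≈ 0.5000

Break-even investment rate: n + δ = 0.02 + 0.08 = 0.1.
MPK = 0.3·k^(0.3−1) = 0.3·0.482^(-0.7) ≈ 0.5000.
MPK > 0.1, so the economy is dynamically efficient (under-saving).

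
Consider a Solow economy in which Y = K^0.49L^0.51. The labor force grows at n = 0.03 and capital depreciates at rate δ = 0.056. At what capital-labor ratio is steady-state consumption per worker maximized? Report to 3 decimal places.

Break-even investment rate: n + δ = 0.03 + 0.056 = 0.086.
Setting f'(k) = n+δ gives 0.49·k^(0.49−1) = 0.086, hence k_gold = (0.49/0.086)^(1/0.51) ≈ 30.3222.

k_gold ≈ 30.322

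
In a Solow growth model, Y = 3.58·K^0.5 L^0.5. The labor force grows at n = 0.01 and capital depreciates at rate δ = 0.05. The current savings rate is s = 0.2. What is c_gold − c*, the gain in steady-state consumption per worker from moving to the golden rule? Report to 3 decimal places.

Δc ≈ 19.225

Break-even investment rate: n + δ = 0.01 + 0.05 = 0.06.
Current steady state (s = 0.2): k* = (0.2·3.58/0.06)^(1/0.5) ≈ 142.4044, y* = 3.58·142.4044^0.5 ≈ 42.7213, c* = (1−0.2)·42.7213 ≈ 34.1771.
Golden rule sets MPK = n+δ: 0.5·3.58·k^(0.5−1) = 0.06, so k_gold = (0.5·3.58/0.06)^(1/0.5) ≈ 890.0278.
y_gold = 3.58·890.0278^0.5 ≈ 106.8033, c_gold = y_gold − 0.06·k_gold ≈ 53.4017.
Gain: Δc = 53.4017 − 34.1771 ≈ 19.2246.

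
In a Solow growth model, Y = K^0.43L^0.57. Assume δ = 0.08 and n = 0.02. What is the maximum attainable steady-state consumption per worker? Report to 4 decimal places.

Break-even investment rate: n + δ = 0.02 + 0.08 = 0.1.
At the golden rule the marginal product of capital equals n+δ: 0.43·k^(0.43−1) = 0.1. Solving, k_gold = (0.43/0.1)^(1/0.57) ≈ 12.9225.
y_gold = 12.9225^0.43 ≈ 3.0052.
c_gold = y_gold − (n+δ)·k_gold = 3.0052 − 0.1·12.9225 ≈ 1.7130.

c_gold ≈ 1.7130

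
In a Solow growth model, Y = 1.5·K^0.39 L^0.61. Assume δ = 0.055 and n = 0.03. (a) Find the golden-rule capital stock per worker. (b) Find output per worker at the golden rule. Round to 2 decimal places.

(a) k_gold ≈ 23.62; (b) y_gold ≈ 5.15

The effective depreciation rate is n + δ = 0.03 + 0.055 = 0.085.
Maximizing c = f(k) − (n+δ)·k gives f'(k) = n+δ, i.e. 0.39·1.5·k^(0.39−1) = 0.085, so k_gold = (0.39·1.5/0.085)^(1/0.61) ≈ 23.6232.
y_gold = 1.5·23.6232^0.39 ≈ 5.1487.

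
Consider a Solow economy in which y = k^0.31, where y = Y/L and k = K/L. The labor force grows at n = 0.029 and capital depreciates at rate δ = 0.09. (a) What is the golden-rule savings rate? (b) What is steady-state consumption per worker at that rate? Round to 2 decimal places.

The effective depreciation rate is n + δ = 0.029 + 0.09 = 0.119.
For Cobb-Douglas, s_gold equals capital's share: s_gold = 0.31.
Maximizing c = f(k) − (n+δ)·k gives f'(k) = n+δ, i.e. 0.31·k^(0.31−1) = 0.119, so k_gold = (0.31/0.119)^(1/0.69) ≈ 4.0053.
y_gold = 4.0053^0.31 ≈ 1.5375; c_gold = (1−0.31)·y_gold ≈ 1.0609.

(a) s_gold = 0.31; (b) c_gold ≈ 1.06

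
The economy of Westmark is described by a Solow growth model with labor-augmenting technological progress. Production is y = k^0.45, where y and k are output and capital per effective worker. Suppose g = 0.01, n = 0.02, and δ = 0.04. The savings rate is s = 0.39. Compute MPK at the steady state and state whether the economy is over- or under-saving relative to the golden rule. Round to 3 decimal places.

under-saving; MPK ≈ 0.081

Break-even investment rate: n + g + δ = 0.02 + 0.01 + 0.04 = 0.07.
Steady-state k*: s·k^0.45 = 0.07·k gives k* = (0.39/0.07)^(1/0.55) ≈ 22.7145.
MPK = 0.45·22.7145^(-0.55) ≈ 0.0808.
MPK > n+g+δ = 0.07, so the economy is dynamically efficient (under-saving).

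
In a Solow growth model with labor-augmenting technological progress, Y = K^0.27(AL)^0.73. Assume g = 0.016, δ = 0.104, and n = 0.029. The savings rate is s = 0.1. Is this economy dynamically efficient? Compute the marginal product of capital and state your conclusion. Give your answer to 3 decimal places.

dynamically efficient; MPK ≈ 0.402

n + g + δ = 0.029 + 0.016 + 0.104 = 0.149.
Steady-state k*: s·k^0.27 = 0.149·k gives k* = (0.1/0.149)^(1/0.73) ≈ 0.5791.
MPK = 0.27·0.5791^(-0.73) ≈ 0.4023.
MPK > n+g+δ = 0.149, so the economy is dynamically efficient (under-saving).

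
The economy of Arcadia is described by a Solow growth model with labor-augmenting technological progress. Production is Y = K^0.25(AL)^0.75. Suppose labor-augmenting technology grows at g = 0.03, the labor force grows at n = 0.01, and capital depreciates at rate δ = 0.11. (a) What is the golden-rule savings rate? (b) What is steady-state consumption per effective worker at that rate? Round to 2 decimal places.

(a) s_gold = 0.25; (b) c_gold ≈ 0.89

Break-even investment rate: n + g + δ = 0.01 + 0.03 + 0.11 = 0.15.
For Cobb-Douglas, s_gold equals capital's share: s_gold = 0.25.
At the golden rule the marginal product of capital equals n+g+δ: 0.25·k^(0.25−1) = 0.15. Solving, k_gold = (0.25/0.15)^(1/0.75) ≈ 1.9761.
y_gold = 1.9761^0.25 ≈ 1.1856; c_gold = (1−0.25)·y_gold ≈ 0.8892.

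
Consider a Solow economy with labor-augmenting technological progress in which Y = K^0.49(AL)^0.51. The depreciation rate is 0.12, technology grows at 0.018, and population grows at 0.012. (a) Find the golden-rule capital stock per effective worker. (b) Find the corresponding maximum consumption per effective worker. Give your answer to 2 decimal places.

Capital per effective worker breaks even when investment replaces (n + g + δ)·k; here n + g + δ = 0.15.
Setting f'(k) = n+g+δ gives 0.49·k^(0.49−1) = 0.15, hence k_gold = (0.49/0.15)^(1/0.51) ≈ 10.1871.
y_gold = 10.1871^0.49 ≈ 3.1185; c_gold = y_gold − 0.15·k_gold ≈ 1.5904.

(a) k_gold ≈ 10.19; (b) c_gold ≈ 1.59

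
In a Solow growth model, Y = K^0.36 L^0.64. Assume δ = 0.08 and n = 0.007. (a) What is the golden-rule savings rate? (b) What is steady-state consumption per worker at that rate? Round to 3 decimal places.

The effective depreciation rate is n + δ = 0.007 + 0.08 = 0.087.
For Cobb-Douglas, s_gold equals capital's share: s_gold = 0.36.
Maximizing c = f(k) − (n+δ)·k gives f'(k) = n+δ, i.e. 0.36·k^(0.36−1) = 0.087, so k_gold = (0.36/0.087)^(1/0.64) ≈ 9.1986.
y_gold = 9.1986^0.36 ≈ 2.2230; c_gold = (1−0.36)·y_gold ≈ 1.4227.

(a) s_gold = 0.360; (b) c_gold ≈ 1.423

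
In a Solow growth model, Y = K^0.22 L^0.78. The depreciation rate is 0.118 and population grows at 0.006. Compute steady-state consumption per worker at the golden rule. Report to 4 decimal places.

c_gold ≈ 0.9169

Capital per worker breaks even when investment replaces (n + δ)·k; here n + δ = 0.124.
Setting f'(k) = n+δ gives 0.22·k^(0.22−1) = 0.124, hence k_gold = (0.22/0.124)^(1/0.78) ≈ 2.0856.
y_gold = 2.0856^0.22 ≈ 1.1755.
c_gold = y_gold − (n+δ)·k_gold = 1.1755 − 0.124·2.0856 ≈ 0.9169.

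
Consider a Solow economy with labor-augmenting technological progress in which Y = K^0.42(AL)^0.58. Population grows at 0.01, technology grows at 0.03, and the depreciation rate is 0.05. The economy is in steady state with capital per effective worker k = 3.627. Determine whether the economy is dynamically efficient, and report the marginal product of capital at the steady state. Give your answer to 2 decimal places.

dynamically efficient; MPK ≈ 0.20

Break-even investment rate: n + g + δ = 0.01 + 0.03 + 0.05 = 0.09.
MPK = 0.42·k^(0.42−1) = 0.42·3.627^(-0.58) ≈ 0.1989.
MPK > 0.09, so the economy is dynamically efficient (under-saving).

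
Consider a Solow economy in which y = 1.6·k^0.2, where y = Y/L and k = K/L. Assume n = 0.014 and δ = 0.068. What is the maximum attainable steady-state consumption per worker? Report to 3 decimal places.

The effective depreciation rate is n + δ = 0.014 + 0.068 = 0.082.
Maximizing c = f(k) − (n+δ)·k gives f'(k) = n+δ, i.e. 0.2·1.6·k^(0.2−1) = 0.082, so k_gold = (0.2·1.6/0.082)^(1/0.8) ≈ 5.4849.
y_gold = 1.6·5.4849^0.2 ≈ 2.2488.
c_gold = y_gold − (n+δ)·k_gold = 2.2488 − 0.082·5.4849 ≈ 1.7991.

c_gold ≈ 1.799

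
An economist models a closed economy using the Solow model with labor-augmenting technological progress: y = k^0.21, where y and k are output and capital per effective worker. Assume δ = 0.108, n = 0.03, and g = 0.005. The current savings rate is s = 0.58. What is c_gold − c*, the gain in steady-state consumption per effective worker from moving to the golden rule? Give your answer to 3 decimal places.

Δc ≈ 0.266

Break-even investment rate: n + g + δ = 0.03 + 0.005 + 0.108 = 0.143.
Current steady state (s = 0.58): k* = (0.58/0.143)^(1/0.79) ≈ 5.8849, y* = 5.8849^0.21 ≈ 1.4509, c* = (1−0.58)·1.4509 ≈ 0.6094.
Golden rule sets MPK = n+g+δ: 0.21·k^(0.21−1) = 0.143, so k_gold = (0.21/0.143)^(1/0.79) ≈ 1.6265.
y_gold = 1.6265^0.21 ≈ 1.1075, c_gold = y_gold − 0.143·k_gold ≈ 0.8750.
Gain: Δc = 0.8750 − 0.6094 ≈ 0.2656.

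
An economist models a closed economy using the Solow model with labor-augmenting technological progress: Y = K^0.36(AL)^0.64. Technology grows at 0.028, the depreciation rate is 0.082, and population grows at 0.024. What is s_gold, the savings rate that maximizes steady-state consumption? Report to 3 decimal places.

s_gold = 0.360

Break-even investment rate: n + g + δ = 0.024 + 0.028 + 0.082 = 0.134.
At the golden rule MPK = n+g+δ, and in any Cobb-Douglas steady state s = (n+g+δ)·k/y = MPK·k/y = capital's share 0.36.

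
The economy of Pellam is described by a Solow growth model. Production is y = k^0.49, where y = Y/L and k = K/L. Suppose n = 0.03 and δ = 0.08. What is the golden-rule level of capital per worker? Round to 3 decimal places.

k_gold ≈ 18.714

n + δ = 0.03 + 0.08 = 0.11.
Setting f'(k) = n+δ gives 0.49·k^(0.49−1) = 0.11, hence k_gold = (0.49/0.11)^(1/0.51) ≈ 18.7139.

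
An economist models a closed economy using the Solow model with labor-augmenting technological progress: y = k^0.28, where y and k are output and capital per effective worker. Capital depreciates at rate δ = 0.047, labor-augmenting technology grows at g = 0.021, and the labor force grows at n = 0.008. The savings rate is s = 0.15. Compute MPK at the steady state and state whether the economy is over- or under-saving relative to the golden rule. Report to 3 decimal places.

The effective depreciation rate is n + g + δ = 0.008 + 0.021 + 0.047 = 0.076.
Steady-state k*: s·k^0.28 = 0.076·k gives k* = (0.15/0.076)^(1/0.72) ≈ 2.5710.
MPK = 0.28·2.5710^(-0.72) ≈ 0.1419.
MPK > n+g+δ = 0.076, so the economy is dynamically efficient (under-saving).

under-saving; MPK ≈ 0.142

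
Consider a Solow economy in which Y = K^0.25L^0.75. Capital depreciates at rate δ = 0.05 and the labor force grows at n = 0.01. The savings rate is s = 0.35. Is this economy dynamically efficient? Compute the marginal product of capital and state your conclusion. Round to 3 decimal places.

The effective depreciation rate is n + δ = 0.01 + 0.05 = 0.06.
Steady-state k*: s·k^0.25 = 0.06·k gives k* = (0.35/0.06)^(1/0.75) ≈ 10.5008.
MPK = 0.25·10.5008^(-0.75) ≈ 0.0429.
MPK < n+δ = 0.06, so the economy is dynamically inefficient (over-saving).

dynamically inefficient; MPK ≈ 0.043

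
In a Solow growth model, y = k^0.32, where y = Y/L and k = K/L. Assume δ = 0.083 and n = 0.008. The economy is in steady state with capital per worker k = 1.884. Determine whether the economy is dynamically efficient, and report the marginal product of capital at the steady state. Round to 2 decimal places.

dynamically efficient; MPK ≈ 0.21

Capital per worker breaks even when investment replaces (n + δ)·k; here n + δ = 0.091.
MPK = 0.32·k^(0.32−1) = 0.32·1.884^(-0.68) ≈ 0.2080.
MPK > 0.091, so the economy is dynamically efficient (under-saving).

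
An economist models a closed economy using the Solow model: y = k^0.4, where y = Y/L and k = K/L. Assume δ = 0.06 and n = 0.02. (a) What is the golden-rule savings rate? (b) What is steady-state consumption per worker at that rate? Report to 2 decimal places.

n + δ = 0.02 + 0.06 = 0.08.
For Cobb-Douglas, s_gold equals capital's share: s_gold = 0.4.
Maximizing c = f(k) − (n+δ)·k gives f'(k) = n+δ, i.e. 0.4·k^(0.4−1) = 0.08, so k_gold = (0.4/0.08)^(1/0.6) ≈ 14.6201.
y_gold = 14.6201^0.4 ≈ 2.9240; c_gold = (1−0.4)·y_gold ≈ 1.7544.

(a) s_gold = 0.40; (b) c_gold ≈ 1.75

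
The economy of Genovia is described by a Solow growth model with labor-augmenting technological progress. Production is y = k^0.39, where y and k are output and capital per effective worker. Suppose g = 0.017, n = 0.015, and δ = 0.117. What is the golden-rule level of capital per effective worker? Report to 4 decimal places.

k_gold ≈ 4.8422

Break-even investment rate: n + g + δ = 0.015 + 0.017 + 0.117 = 0.149.
Setting f'(k) = n+g+δ gives 0.39·k^(0.39−1) = 0.149, hence k_gold = (0.39/0.149)^(1/0.61) ≈ 4.8422.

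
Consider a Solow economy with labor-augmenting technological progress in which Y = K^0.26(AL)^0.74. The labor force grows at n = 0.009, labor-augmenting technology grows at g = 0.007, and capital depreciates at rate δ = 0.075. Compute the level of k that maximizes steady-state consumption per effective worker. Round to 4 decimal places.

k_gold ≈ 4.1317

The effective depreciation rate is n + g + δ = 0.009 + 0.007 + 0.075 = 0.091.
Setting f'(k) = n+g+δ gives 0.26·k^(0.26−1) = 0.091, hence k_gold = (0.26/0.091)^(1/0.74) ≈ 4.1317.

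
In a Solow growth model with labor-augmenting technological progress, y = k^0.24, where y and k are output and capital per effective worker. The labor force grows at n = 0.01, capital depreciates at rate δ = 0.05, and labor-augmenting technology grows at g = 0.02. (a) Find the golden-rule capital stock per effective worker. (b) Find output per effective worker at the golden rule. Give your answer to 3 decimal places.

(a) k_gold ≈ 4.244; (b) y_gold ≈ 1.415

The effective depreciation rate is n + g + δ = 0.01 + 0.02 + 0.05 = 0.08.
Maximizing c = f(k) − (n+g+δ)·k gives f'(k) = n+g+δ, i.e. 0.24·k^(0.24−1) = 0.08, so k_gold = (0.24/0.08)^(1/0.76) ≈ 4.2442.
y_gold = 4.2442^0.24 ≈ 1.4147.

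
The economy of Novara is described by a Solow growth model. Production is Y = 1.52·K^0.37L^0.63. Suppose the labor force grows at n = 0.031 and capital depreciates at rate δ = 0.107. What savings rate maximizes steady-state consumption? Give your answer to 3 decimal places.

n + δ = 0.031 + 0.107 = 0.138.
At the golden rule MPK = n+δ, and in any Cobb-Douglas steady state s = (n+δ)·k/y = MPK·k/y = capital's share 0.37.

s_gold = 0.370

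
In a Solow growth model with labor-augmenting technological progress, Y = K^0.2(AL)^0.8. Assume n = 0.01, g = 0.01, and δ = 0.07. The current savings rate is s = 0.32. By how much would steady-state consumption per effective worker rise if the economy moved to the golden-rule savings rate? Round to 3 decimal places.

n + g + δ = 0.01 + 0.01 + 0.07 = 0.09.
Current steady state (s = 0.32): k* = (0.32/0.09)^(1/0.8) ≈ 4.8824, y* = 4.8824^0.2 ≈ 1.3732, c* = (1−0.32)·1.3732 ≈ 0.9338.
Maximizing c = f(k) − (n+g+δ)·k gives f'(k) = n+g+δ, i.e. 0.2·k^(0.2−1) = 0.09, so k_gold = (0.2/0.09)^(1/0.8) ≈ 2.7132.
y_gold = 2.7132^0.2 ≈ 1.2209, c_gold = y_gold − 0.09·k_gold ≈ 0.9768.
Gain: Δc = 0.9768 − 0.9338 ≈ 0.0430.

Δc ≈ 0.043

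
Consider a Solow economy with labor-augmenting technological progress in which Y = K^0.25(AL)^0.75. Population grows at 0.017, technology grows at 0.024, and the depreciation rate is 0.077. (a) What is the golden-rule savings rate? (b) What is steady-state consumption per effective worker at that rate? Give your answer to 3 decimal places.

(a) s_gold = 0.250; (b) c_gold ≈ 0.963

Capital per effective worker breaks even when investment replaces (n + g + δ)·k; here n + g + δ = 0.118.
For Cobb-Douglas, s_gold equals capital's share: s_gold = 0.25.
At the golden rule the marginal product of capital equals n+g+δ: 0.25·k^(0.25−1) = 0.118. Solving, k_gold = (0.25/0.118)^(1/0.75) ≈ 2.7211.
y_gold = 2.7211^0.25 ≈ 1.2844; c_gold = (1−0.25)·y_gold ≈ 0.9633.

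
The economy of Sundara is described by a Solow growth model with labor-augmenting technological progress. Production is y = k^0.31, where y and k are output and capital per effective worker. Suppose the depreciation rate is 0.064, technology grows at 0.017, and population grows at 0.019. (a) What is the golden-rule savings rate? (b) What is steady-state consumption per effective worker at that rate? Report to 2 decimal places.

n + g + δ = 0.019 + 0.017 + 0.064 = 0.1.
For Cobb-Douglas, s_gold equals capital's share: s_gold = 0.31.
Maximizing c = f(k) − (n+g+δ)·k gives f'(k) = n+g+δ, i.e. 0.31·k^(0.31−1) = 0.1, so k_gold = (0.31/0.1)^(1/0.69) ≈ 5.1537.
y_gold = 5.1537^0.31 ≈ 1.6625; c_gold = (1−0.31)·y_gold ≈ 1.1471.

(a) s_gold = 0.31; (b) c_gold ≈ 1.15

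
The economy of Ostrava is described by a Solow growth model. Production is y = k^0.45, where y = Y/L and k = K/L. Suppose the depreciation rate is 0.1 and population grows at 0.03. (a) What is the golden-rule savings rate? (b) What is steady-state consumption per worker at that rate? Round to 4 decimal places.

(a) s_gold = 0.4500; (b) c_gold ≈ 1.5191

n + δ = 0.03 + 0.1 = 0.13.
For Cobb-Douglas, s_gold equals capital's share: s_gold = 0.45.
Setting f'(k) = n+δ gives 0.45·k^(0.45−1) = 0.13, hence k_gold = (0.45/0.13)^(1/0.55) ≈ 9.5607.
y_gold = 9.5607^0.45 ≈ 2.7620; c_gold = (1−0.45)·y_gold ≈ 1.5191.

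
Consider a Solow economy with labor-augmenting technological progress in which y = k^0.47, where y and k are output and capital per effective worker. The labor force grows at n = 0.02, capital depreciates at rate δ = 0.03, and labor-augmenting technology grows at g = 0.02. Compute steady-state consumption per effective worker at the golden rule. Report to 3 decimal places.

c_gold ≈ 2.868

Capital per effective worker breaks even when investment replaces (n + g + δ)·k; here n + g + δ = 0.07.
At the golden rule the marginal product of capital equals n+g+δ: 0.47·k^(0.47−1) = 0.07. Solving, k_gold = (0.47/0.07)^(1/0.53) ≈ 36.3393.
y_gold = 36.3393^0.47 ≈ 5.4122.
c_gold = y_gold − (n+g+δ)·k_gold = 5.4122 − 0.07·36.3393 ≈ 2.8685.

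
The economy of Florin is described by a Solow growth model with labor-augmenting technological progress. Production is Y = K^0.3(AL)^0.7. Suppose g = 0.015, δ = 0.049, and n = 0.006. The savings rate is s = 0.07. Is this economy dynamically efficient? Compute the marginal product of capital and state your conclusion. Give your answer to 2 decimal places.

n + g + δ = 0.006 + 0.015 + 0.049 = 0.07.
Steady-state k*: s·k^0.3 = 0.07·k gives k* = (0.07/0.07)^(1/0.7) ≈ 1.0000.
MPK = 0.3·1.0000^(-0.7) ≈ 0.3000.
MPK > n+g+δ = 0.07, so the economy is dynamically efficient (under-saving).

dynamically efficient; MPK ≈ 0.30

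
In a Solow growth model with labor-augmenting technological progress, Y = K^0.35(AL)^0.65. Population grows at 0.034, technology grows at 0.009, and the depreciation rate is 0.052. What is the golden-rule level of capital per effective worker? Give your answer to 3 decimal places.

n + g + δ = 0.034 + 0.009 + 0.052 = 0.095.
At the golden rule the marginal product of capital equals n+g+δ: 0.35·k^(0.35−1) = 0.095. Solving, k_gold = (0.35/0.095)^(1/0.65) ≈ 7.4353.

k_gold ≈ 7.435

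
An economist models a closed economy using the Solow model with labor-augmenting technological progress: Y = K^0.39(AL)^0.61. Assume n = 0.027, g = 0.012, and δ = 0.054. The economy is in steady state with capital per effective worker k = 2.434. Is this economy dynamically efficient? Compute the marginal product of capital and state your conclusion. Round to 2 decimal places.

dynamically efficient; MPK ≈ 0.23

The effective depreciation rate is n + g + δ = 0.027 + 0.012 + 0.054 = 0.093.
MPK = 0.39·k^(0.39−1) = 0.39·2.434^(-0.61) ≈ 0.2267.
MPK > 0.093, so the economy is dynamically efficient (under-saving).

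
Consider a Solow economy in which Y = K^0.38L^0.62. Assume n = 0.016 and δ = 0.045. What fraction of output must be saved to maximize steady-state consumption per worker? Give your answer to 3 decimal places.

s_gold = 0.380

Capital per worker breaks even when investment replaces (n + δ)·k; here n + δ = 0.061.
At the golden rule MPK = n+δ, and in any Cobb-Douglas steady state s = (n+δ)·k/y = MPK·k/y = capital's share 0.38.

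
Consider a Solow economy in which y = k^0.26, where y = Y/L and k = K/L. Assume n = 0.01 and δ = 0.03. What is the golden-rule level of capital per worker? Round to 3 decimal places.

n + δ = 0.01 + 0.03 = 0.04.
At the golden rule the marginal product of capital equals n+δ: 0.26·k^(0.26−1) = 0.04. Solving, k_gold = (0.26/0.04)^(1/0.74) ≈ 12.5468.

k_gold ≈ 12.547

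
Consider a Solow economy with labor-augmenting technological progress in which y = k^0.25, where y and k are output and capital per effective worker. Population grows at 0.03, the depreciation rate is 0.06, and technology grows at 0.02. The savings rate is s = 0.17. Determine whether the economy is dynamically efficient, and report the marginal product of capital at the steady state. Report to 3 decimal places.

n + g + δ = 0.03 + 0.02 + 0.06 = 0.11.
Steady-state k*: s·k^0.25 = 0.11·k gives k* = (0.17/0.11)^(1/0.75) ≈ 1.7868.
MPK = 0.25·1.7868^(-0.75) ≈ 0.1618.
MPK > n+g+δ = 0.11, so the economy is dynamically efficient (under-saving).

dynamically efficient; MPK ≈ 0.162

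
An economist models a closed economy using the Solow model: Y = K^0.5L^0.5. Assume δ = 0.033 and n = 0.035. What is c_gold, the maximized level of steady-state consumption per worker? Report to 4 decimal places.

Capital per worker breaks even when investment replaces (n + δ)·k; here n + δ = 0.068.
Golden rule sets MPK = n+δ: 0.5·k^(0.5−1) = 0.068, so k_gold = (0.5/0.068)^(1/0.5) ≈ 54.0657.
y_gold = 54.0657^0.5 ≈ 7.3529.
c_gold = y_gold − (n+δ)·k_gold = 7.3529 − 0.068·54.0657 ≈ 3.6765.

c_gold ≈ 3.6765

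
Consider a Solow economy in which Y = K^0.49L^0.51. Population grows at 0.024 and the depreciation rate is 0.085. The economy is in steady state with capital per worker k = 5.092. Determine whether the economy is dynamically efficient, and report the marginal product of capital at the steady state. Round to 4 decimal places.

dynamically efficient; MPK ≈ 0.2136

Break-even investment rate: n + δ = 0.024 + 0.085 = 0.109.
MPK = 0.49·k^(0.49−1) = 0.49·5.092^(-0.51) ≈ 0.2136.
MPK > 0.109, so the economy is dynamically efficient (under-saving).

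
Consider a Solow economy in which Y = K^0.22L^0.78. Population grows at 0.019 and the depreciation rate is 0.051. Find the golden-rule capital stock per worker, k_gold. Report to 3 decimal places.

The effective depreciation rate is n + δ = 0.019 + 0.051 = 0.07.
Setting f'(k) = n+δ gives 0.22·k^(0.22−1) = 0.07, hence k_gold = (0.22/0.07)^(1/0.78) ≈ 4.3411.

k_gold ≈ 4.341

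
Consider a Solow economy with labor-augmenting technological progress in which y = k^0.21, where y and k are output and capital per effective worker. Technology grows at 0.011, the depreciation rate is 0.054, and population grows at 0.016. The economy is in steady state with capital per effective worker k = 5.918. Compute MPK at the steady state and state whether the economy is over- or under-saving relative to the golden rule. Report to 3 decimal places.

over-saving; MPK ≈ 0.052

The effective depreciation rate is n + g + δ = 0.016 + 0.011 + 0.054 = 0.081.
MPK = 0.21·k^(0.21−1) = 0.21·5.918^(-0.79) ≈ 0.0515.
MPK < 0.081, so the economy is dynamically inefficient (over-saving).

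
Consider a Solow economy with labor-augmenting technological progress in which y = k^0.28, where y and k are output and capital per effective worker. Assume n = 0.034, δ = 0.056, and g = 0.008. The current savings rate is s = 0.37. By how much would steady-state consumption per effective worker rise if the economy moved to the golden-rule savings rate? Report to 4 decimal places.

Δc ≈ 0.0269

The effective depreciation rate is n + g + δ = 0.034 + 0.008 + 0.056 = 0.098.
Current steady state (s = 0.37): k* = (0.37/0.098)^(1/0.72) ≈ 6.3293, y* = 6.3293^0.28 ≈ 1.6764, c* = (1−0.37)·1.6764 ≈ 1.0561.
Golden rule sets MPK = n+g+δ: 0.28·k^(0.28−1) = 0.098, so k_gold = (0.28/0.098)^(1/0.72) ≈ 4.2977.
y_gold = 4.2977^0.28 ≈ 1.5042, c_gold = y_gold − 0.098·k_gold ≈ 1.0830.
Gain: Δc = 1.0830 − 1.0561 ≈ 0.0269.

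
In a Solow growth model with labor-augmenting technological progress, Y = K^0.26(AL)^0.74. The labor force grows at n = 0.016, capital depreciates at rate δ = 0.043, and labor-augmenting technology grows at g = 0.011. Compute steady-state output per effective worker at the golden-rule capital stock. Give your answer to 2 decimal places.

y_gold ≈ 1.59

Break-even investment rate: n + g + δ = 0.016 + 0.011 + 0.043 = 0.07.
At the golden rule the marginal product of capital equals n+g+δ: 0.26·k^(0.26−1) = 0.07. Solving, k_gold = (0.26/0.07)^(1/0.74) ≈ 5.8898.
Output: y_gold = k_gold^0.26 = 5.8898^0.26 ≈ 1.5857.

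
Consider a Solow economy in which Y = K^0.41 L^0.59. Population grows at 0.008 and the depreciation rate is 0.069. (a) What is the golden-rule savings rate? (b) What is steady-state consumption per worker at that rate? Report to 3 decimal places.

(a) s_gold = 0.410; (b) c_gold ≈ 1.886

Break-even investment rate: n + δ = 0.008 + 0.069 = 0.077.
For Cobb-Douglas, s_gold equals capital's share: s_gold = 0.41.
Golden rule sets MPK = n+δ: 0.41·k^(0.41−1) = 0.077, so k_gold = (0.41/0.077)^(1/0.59) ≈ 17.0218.
y_gold = 17.0218^0.41 ≈ 3.1968; c_gold = (1−0.41)·y_gold ≈ 1.8861.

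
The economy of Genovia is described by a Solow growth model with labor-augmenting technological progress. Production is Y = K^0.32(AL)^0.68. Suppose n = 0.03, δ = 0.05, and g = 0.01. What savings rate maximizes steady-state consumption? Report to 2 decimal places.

s_gold = 0.32

Capital per effective worker breaks even when investment replaces (n + g + δ)·k; here n + g + δ = 0.09.
At the golden rule MPK = n+g+δ, and in any Cobb-Douglas steady state s = (n+g+δ)·k/y = MPK·k/y = capital's share 0.32.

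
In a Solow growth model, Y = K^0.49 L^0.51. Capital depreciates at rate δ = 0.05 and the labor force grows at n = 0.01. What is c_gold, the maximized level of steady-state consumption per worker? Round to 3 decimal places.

c_gold ≈ 3.836

The effective depreciation rate is n + δ = 0.01 + 0.05 = 0.06.
Golden rule sets MPK = n+δ: 0.49·k^(0.49−1) = 0.06, so k_gold = (0.49/0.06)^(1/0.51) ≈ 61.4219.
y_gold = 61.4219^0.49 ≈ 7.5210.
c_gold = y_gold − (n+δ)·k_gold = 7.5210 − 0.06·61.4219 ≈ 3.8357.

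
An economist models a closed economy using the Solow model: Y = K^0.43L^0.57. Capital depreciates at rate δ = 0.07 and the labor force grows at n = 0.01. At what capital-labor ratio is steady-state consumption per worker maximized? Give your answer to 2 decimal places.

k_gold ≈ 19.11

The effective depreciation rate is n + δ = 0.01 + 0.07 = 0.08.
Setting f'(k) = n+δ gives 0.43·k^(0.43−1) = 0.08, hence k_gold = (0.43/0.08)^(1/0.57) ≈ 19.1146.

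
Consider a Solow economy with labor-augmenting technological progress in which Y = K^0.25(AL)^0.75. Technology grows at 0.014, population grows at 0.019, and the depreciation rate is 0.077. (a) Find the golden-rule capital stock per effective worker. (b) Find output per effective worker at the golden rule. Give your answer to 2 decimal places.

Break-even investment rate: n + g + δ = 0.019 + 0.014 + 0.077 = 0.11.
Maximizing c = f(k) − (n+g+δ)·k gives f'(k) = n+g+δ, i.e. 0.25·k^(0.25−1) = 0.11, so k_gold = (0.25/0.11)^(1/0.75) ≈ 2.9881.
y_gold = 2.9881^0.25 ≈ 1.3148.

(a) k_gold ≈ 2.99; (b) y_gold ≈ 1.31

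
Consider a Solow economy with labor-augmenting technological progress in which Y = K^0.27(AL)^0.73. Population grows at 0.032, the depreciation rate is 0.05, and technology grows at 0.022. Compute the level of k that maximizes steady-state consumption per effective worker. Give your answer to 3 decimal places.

Break-even investment rate: n + g + δ = 0.032 + 0.022 + 0.05 = 0.104.
Maximizing c = f(k) − (n+g+δ)·k gives f'(k) = n+g+δ, i.e. 0.27·k^(0.27−1) = 0.104, so k_gold = (0.27/0.104)^(1/0.73) ≈ 3.6947.

k_gold ≈ 3.695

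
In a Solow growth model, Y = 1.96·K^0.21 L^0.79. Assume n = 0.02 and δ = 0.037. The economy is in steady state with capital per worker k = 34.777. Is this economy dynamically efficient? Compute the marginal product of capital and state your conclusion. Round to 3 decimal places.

Capital per worker breaks even when investment replaces (n + δ)·k; here n + δ = 0.057.
MPK = 0.21·1.96·k^(0.21−1) = 0.21·1.96·34.777^(-0.79) ≈ 0.0249.
MPK < 0.057, so the economy is dynamically inefficient (over-saving).

dynamically inefficient; MPK ≈ 0.025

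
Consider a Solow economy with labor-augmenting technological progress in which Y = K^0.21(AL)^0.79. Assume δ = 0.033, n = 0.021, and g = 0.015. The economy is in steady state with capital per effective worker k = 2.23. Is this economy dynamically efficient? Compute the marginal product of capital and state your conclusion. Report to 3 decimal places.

dynamically efficient; MPK ≈ 0.111

The effective depreciation rate is n + g + δ = 0.021 + 0.015 + 0.033 = 0.069.
MPK = 0.21·k^(0.21−1) = 0.21·2.23^(-0.79) ≈ 0.1114.
MPK > 0.069, so the economy is dynamically efficient (under-saving).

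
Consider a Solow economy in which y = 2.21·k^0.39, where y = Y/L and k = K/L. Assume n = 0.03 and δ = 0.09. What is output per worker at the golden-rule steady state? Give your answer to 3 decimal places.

y_gold ≈ 7.796

Capital per worker breaks even when investment replaces (n + δ)·k; here n + δ = 0.12.
Golden rule sets MPK = n+δ: 0.39·2.21·k^(0.39−1) = 0.12, so k_gold = (0.39·2.21/0.12)^(1/0.61) ≈ 25.3356.
Output: y_gold = 2.21·k_gold^0.39 = 2.21·25.3356^0.39 ≈ 7.7956.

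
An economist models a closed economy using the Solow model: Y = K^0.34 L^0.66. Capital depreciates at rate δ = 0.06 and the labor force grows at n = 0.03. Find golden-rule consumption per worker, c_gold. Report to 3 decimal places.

c_gold ≈ 1.309

Capital per worker breaks even when investment replaces (n + δ)·k; here n + δ = 0.09.
At the golden rule the marginal product of capital equals n+δ: 0.34·k^(0.34−1) = 0.09. Solving, k_gold = (0.34/0.09)^(1/0.66) ≈ 7.4920.
y_gold = 7.4920^0.34 ≈ 1.9832.
c_gold = y_gold − (n+δ)·k_gold = 1.9832 − 0.09·7.4920 ≈ 1.3089.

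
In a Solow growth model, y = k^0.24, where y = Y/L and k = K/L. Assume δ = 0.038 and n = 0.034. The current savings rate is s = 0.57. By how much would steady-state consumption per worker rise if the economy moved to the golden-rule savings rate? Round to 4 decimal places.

Δc ≈ 0.2851

n + δ = 0.034 + 0.038 = 0.072.
Current steady state (s = 0.57): k* = (0.57/0.072)^(1/0.76) ≈ 15.2157, y* = 15.2157^0.24 ≈ 1.9220, c* = (1−0.57)·1.9220 ≈ 0.8265.
Golden rule sets MPK = n+δ: 0.24·k^(0.24−1) = 0.072, so k_gold = (0.24/0.072)^(1/0.76) ≈ 4.8753.
y_gold = 4.8753^0.24 ≈ 1.4626, c_gold = y_gold − 0.072·k_gold ≈ 1.1116.
Gain: Δc = 1.1116 − 0.8265 ≈ 0.2851.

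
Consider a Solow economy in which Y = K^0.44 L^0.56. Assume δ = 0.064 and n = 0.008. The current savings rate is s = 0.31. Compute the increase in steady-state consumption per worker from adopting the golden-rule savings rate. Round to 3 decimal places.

Δc ≈ 0.149

The effective depreciation rate is n + δ = 0.008 + 0.064 = 0.072.
Current steady state (s = 0.31): k* = (0.31/0.072)^(1/0.56) ≈ 13.5580, y* = 13.5580^0.44 ≈ 3.1490, c* = (1−0.31)·3.1490 ≈ 2.1728.
At the golden rule the marginal product of capital equals n+δ: 0.44·k^(0.44−1) = 0.072. Solving, k_gold = (0.44/0.072)^(1/0.56) ≈ 25.3388.
y_gold = 25.3388^0.44 ≈ 4.1463, c_gold = y_gold − 0.072·k_gold ≈ 2.3220.
Gain: Δc = 2.3220 − 2.1728 ≈ 0.1492.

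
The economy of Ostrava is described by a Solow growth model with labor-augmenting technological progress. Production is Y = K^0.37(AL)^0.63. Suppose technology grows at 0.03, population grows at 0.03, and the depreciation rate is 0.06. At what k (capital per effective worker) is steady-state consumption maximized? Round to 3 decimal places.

k_gold ≈ 5.973

Break-even investment rate: n + g + δ = 0.03 + 0.03 + 0.06 = 0.12.
Golden rule sets MPK = n+g+δ: 0.37·k^(0.37−1) = 0.12, so k_gold = (0.37/0.12)^(1/0.63) ≈ 5.9734.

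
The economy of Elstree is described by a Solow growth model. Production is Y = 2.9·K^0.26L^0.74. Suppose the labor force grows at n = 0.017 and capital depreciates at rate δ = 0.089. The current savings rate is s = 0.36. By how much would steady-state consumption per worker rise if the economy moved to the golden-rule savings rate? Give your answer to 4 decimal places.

Break-even investment rate: n + δ = 0.017 + 0.089 = 0.106.
Current steady state (s = 0.36): k* = (0.36·2.9/0.106)^(1/0.74) ≈ 22.0001, y* = 2.9·22.0001^0.26 ≈ 6.4778, c* = (1−0.36)·6.4778 ≈ 4.1458.
Setting f'(k) = n+δ gives 0.26·2.9·k^(0.26−1) = 0.106, hence k_gold = (0.26·2.9/0.106)^(1/0.74) ≈ 14.1723.
y_gold = 2.9·14.1723^0.26 ≈ 5.7779, c_gold = y_gold − 0.106·k_gold ≈ 4.2757.
Gain: Δc = 4.2757 − 4.1458 ≈ 0.1299.

Δc ≈ 0.1299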